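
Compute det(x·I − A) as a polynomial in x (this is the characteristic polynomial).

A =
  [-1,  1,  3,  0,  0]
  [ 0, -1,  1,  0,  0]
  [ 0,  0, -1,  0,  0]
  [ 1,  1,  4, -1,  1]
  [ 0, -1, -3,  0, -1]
x^5 + 5*x^4 + 10*x^3 + 10*x^2 + 5*x + 1

Expanding det(x·I − A) (e.g. by cofactor expansion or by noting that A is similar to its Jordan form J, which has the same characteristic polynomial as A) gives
  χ_A(x) = x^5 + 5*x^4 + 10*x^3 + 10*x^2 + 5*x + 1
which factors as (x + 1)^5. The eigenvalues (with algebraic multiplicities) are λ = -1 with multiplicity 5.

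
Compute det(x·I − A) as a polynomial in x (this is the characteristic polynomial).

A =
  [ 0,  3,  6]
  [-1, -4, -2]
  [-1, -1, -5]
x^3 + 9*x^2 + 27*x + 27

Expanding det(x·I − A) (e.g. by cofactor expansion or by noting that A is similar to its Jordan form J, which has the same characteristic polynomial as A) gives
  χ_A(x) = x^3 + 9*x^2 + 27*x + 27
which factors as (x + 3)^3. The eigenvalues (with algebraic multiplicities) are λ = -3 with multiplicity 3.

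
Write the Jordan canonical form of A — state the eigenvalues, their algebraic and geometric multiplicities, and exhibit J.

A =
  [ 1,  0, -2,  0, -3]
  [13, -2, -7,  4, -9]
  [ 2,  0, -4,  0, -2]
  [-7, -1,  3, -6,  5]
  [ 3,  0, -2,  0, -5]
J_3(-4) ⊕ J_2(-2)

The characteristic polynomial is
  det(x·I − A) = x^5 + 16*x^4 + 100*x^3 + 304*x^2 + 448*x + 256 = (x + 2)^2*(x + 4)^3

Eigenvalues and multiplicities (the geometric multiplicity of λ is n − rank(A − λI), which equals the number of Jordan blocks for λ):
  λ = -4: algebraic multiplicity = 3, geometric multiplicity = 1
  λ = -2: algebraic multiplicity = 2, geometric multiplicity = 1

Determining the block sizes for each eigenvalue:
  λ = -4: one block (gm = 1), so the single block has size am = 3 → block sizes [3]
  λ = -2: one block (gm = 1), so the single block has size am = 2 → block sizes [2]

Assembling the blocks gives a Jordan form
J =
  [-4,  1,  0,  0,  0]
  [ 0, -4,  1,  0,  0]
  [ 0,  0, -4,  0,  0]
  [ 0,  0,  0, -2,  1]
  [ 0,  0,  0,  0, -2]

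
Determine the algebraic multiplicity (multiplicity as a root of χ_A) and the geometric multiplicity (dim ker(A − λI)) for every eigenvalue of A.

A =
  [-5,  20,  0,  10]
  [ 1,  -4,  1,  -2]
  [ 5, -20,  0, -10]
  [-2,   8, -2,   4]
λ = -5: alg = 1, geom = 1; λ = 0: alg = 3, geom = 2

Step 1 — factor the characteristic polynomial to read off the algebraic multiplicities:
  χ_A(x) = x^3*(x + 5)

Step 2 — compute geometric multiplicities via the rank-nullity identity g(λ) = n − rank(A − λI):
  rank(A − (-5)·I) = 3, so dim ker(A − (-5)·I) = n − 3 = 1
  rank(A − (0)·I) = 2, so dim ker(A − (0)·I) = n − 2 = 2

Summary:
  λ = -5: algebraic multiplicity = 1, geometric multiplicity = 1
  λ = 0: algebraic multiplicity = 3, geometric multiplicity = 2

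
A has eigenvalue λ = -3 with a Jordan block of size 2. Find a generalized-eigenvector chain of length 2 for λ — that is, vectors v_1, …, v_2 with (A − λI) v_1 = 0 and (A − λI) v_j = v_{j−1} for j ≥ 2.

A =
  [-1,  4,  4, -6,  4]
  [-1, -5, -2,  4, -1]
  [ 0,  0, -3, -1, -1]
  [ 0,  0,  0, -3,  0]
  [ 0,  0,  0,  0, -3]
A Jordan chain for λ = -3 of length 2:
v_1 = (2, -1, 0, 0, 0)ᵀ
v_2 = (1, 0, 0, 0, 0)ᵀ

Let N = A − (-3)·I. We want v_2 with N^2 v_2 = 0 but N^1 v_2 ≠ 0; then v_{j-1} := N · v_j for j = 2, …, 2.

Pick v_2 = (1, 0, 0, 0, 0)ᵀ.
Then v_1 = N · v_2 = (2, -1, 0, 0, 0)ᵀ.

Sanity check: (A − (-3)·I) v_1 = (0, 0, 0, 0, 0)ᵀ = 0. ✓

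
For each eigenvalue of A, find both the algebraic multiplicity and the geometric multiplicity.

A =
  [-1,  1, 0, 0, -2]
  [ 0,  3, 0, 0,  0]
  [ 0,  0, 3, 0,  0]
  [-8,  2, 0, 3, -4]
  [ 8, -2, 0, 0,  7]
λ = 3: alg = 5, geom = 4

Step 1 — factor the characteristic polynomial to read off the algebraic multiplicities:
  χ_A(x) = (x - 3)^5

Step 2 — compute geometric multiplicities via the rank-nullity identity g(λ) = n − rank(A − λI):
  rank(A − (3)·I) = 1, so dim ker(A − (3)·I) = n − 1 = 4

Summary:
  λ = 3: algebraic multiplicity = 5, geometric multiplicity = 4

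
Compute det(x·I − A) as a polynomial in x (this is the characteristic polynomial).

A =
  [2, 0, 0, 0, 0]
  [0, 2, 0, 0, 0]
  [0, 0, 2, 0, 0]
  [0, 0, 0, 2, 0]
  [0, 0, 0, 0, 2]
x^5 - 10*x^4 + 40*x^3 - 80*x^2 + 80*x - 32

Expanding det(x·I − A) (e.g. by cofactor expansion or by noting that A is similar to its Jordan form J, which has the same characteristic polynomial as A) gives
  χ_A(x) = x^5 - 10*x^4 + 40*x^3 - 80*x^2 + 80*x - 32
which factors as (x - 2)^5. The eigenvalues (with algebraic multiplicities) are λ = 2 with multiplicity 5.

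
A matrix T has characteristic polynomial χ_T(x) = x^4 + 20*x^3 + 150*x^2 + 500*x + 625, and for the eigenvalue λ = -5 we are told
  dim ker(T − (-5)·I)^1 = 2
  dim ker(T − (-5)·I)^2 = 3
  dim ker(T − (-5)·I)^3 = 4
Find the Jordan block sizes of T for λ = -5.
Block sizes for λ = -5: [3, 1]

From the dimensions of kernels of powers, the number of Jordan blocks of size at least j is d_j − d_{j−1} where d_j = dim ker(N^j) (with d_0 = 0). Computing the differences gives [2, 1, 1].
The number of blocks of size exactly k is (#blocks of size ≥ k) − (#blocks of size ≥ k + 1), so the partition is: 1 block(s) of size 1, 1 block(s) of size 3.
In nonincreasing order the block sizes are [3, 1].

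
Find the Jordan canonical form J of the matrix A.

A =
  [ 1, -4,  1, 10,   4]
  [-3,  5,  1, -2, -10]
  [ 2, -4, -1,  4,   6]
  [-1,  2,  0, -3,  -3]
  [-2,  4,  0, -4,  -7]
J_3(-1) ⊕ J_2(-1)

The characteristic polynomial is
  det(x·I − A) = x^5 + 5*x^4 + 10*x^3 + 10*x^2 + 5*x + 1 = (x + 1)^5

Eigenvalues and multiplicities (the geometric multiplicity of λ is n − rank(A − λI), which equals the number of Jordan blocks for λ):
  λ = -1: algebraic multiplicity = 5, geometric multiplicity = 2

Determining the block sizes for each eigenvalue:
  λ = -1: with am = 5 and gm = 2, the partition is not yet determined (e.g. several partitions of 5 into 2 parts exist). Let N = A − (-1)·I. Computing rank(N^1) = 3, rank(N^2) = 1, rank(N^3) = 0; the number of blocks of size ≥ j is rank(N^{j−1}) − rank(N^j), giving [2, 2, 1]. So we have 1 block(s) of size 3, 1 block(s) of size 2 → block sizes [3, 2]

Assembling the blocks gives a Jordan form
J =
  [-1,  1,  0,  0,  0]
  [ 0, -1,  1,  0,  0]
  [ 0,  0, -1,  0,  0]
  [ 0,  0,  0, -1,  1]
  [ 0,  0,  0,  0, -1]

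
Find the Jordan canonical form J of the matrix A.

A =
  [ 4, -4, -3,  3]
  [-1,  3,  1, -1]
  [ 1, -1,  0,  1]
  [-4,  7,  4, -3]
J_3(1) ⊕ J_1(1)

The characteristic polynomial is
  det(x·I − A) = x^4 - 4*x^3 + 6*x^2 - 4*x + 1 = (x - 1)^4

Eigenvalues and multiplicities (the geometric multiplicity of λ is n − rank(A − λI), which equals the number of Jordan blocks for λ):
  λ = 1: algebraic multiplicity = 4, geometric multiplicity = 2

Determining the block sizes for each eigenvalue:
  λ = 1: with am = 4 and gm = 2, the partition is not yet determined (e.g. several partitions of 4 into 2 parts exist). Let N = A − (1)·I. Computing rank(N^1) = 2, rank(N^2) = 1, rank(N^3) = 0; the number of blocks of size ≥ j is rank(N^{j−1}) − rank(N^j), giving [2, 1, 1]. So we have 1 block(s) of size 3, 1 block(s) of size 1 → block sizes [3, 1]

Assembling the blocks gives a Jordan form
J =
  [1, 1, 0, 0]
  [0, 1, 1, 0]
  [0, 0, 1, 0]
  [0, 0, 0, 1]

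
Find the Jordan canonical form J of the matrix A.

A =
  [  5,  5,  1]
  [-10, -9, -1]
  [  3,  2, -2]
J_3(-2)

The characteristic polynomial is
  det(x·I − A) = x^3 + 6*x^2 + 12*x + 8 = (x + 2)^3

Eigenvalues and multiplicities (the geometric multiplicity of λ is n − rank(A − λI), which equals the number of Jordan blocks for λ):
  λ = -2: algebraic multiplicity = 3, geometric multiplicity = 1

Determining the block sizes for each eigenvalue:
  λ = -2: one block (gm = 1), so the single block has size am = 3 → block sizes [3]

Assembling the blocks gives a Jordan form
J =
  [-2,  1,  0]
  [ 0, -2,  1]
  [ 0,  0, -2]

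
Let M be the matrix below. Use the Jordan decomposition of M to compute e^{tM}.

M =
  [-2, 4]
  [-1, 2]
e^{tM} =
  [1 - 2*t, 4*t]
  [-t, 2*t + 1]

Strategy: write M = P · J · P⁻¹ where J is a Jordan canonical form, so e^{tM} = P · e^{tJ} · P⁻¹, and e^{tJ} can be computed block-by-block.

M has Jordan form
J =
  [0, 1]
  [0, 0]
(up to reordering of blocks).

Per-block formulas:
  For a 2×2 Jordan block J_2(0): exp(t · J_2(0)) = e^(0t)·(I + t·N), where N is the 2×2 nilpotent shift.

After assembling e^{tJ} and conjugating by P, we get:

e^{tM} =
  [1 - 2*t, 4*t]
  [-t, 2*t + 1]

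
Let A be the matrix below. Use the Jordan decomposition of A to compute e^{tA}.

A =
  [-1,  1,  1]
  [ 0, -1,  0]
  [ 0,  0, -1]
e^{tA} =
  [exp(-t), t*exp(-t), t*exp(-t)]
  [0, exp(-t), 0]
  [0, 0, exp(-t)]

Strategy: write A = P · J · P⁻¹ where J is a Jordan canonical form, so e^{tA} = P · e^{tJ} · P⁻¹, and e^{tJ} can be computed block-by-block.

A has Jordan form
J =
  [-1,  1,  0]
  [ 0, -1,  0]
  [ 0,  0, -1]
(up to reordering of blocks).

Per-block formulas:
  For a 1×1 block at λ = -1: exp(t · [-1]) = [e^(-1t)].
  For a 2×2 Jordan block J_2(-1): exp(t · J_2(-1)) = e^(-1t)·(I + t·N), where N is the 2×2 nilpotent shift.

After assembling e^{tJ} and conjugating by P, we get:

e^{tA} =
  [exp(-t), t*exp(-t), t*exp(-t)]
  [0, exp(-t), 0]
  [0, 0, exp(-t)]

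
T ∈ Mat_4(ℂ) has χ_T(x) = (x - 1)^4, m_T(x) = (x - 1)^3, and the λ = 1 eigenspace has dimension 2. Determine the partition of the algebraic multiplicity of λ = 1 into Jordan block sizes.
Block sizes for λ = 1: [3, 1]

Step 1 — from the characteristic polynomial, algebraic multiplicity of λ = 1 is 4. From dim ker(T − (1)·I) = 2, there are exactly 2 Jordan blocks for λ = 1.
Step 2 — from the minimal polynomial, the factor (x − 1)^3 tells us the largest block for λ = 1 has size 3.
Step 3 — with total size 4, 2 blocks, and largest block 3, the block sizes (in nonincreasing order) are [3, 1].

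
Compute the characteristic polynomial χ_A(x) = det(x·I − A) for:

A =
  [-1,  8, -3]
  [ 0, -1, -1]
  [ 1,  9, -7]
x^3 + 9*x^2 + 27*x + 27

Expanding det(x·I − A) (e.g. by cofactor expansion or by noting that A is similar to its Jordan form J, which has the same characteristic polynomial as A) gives
  χ_A(x) = x^3 + 9*x^2 + 27*x + 27
which factors as (x + 3)^3. The eigenvalues (with algebraic multiplicities) are λ = -3 with multiplicity 3.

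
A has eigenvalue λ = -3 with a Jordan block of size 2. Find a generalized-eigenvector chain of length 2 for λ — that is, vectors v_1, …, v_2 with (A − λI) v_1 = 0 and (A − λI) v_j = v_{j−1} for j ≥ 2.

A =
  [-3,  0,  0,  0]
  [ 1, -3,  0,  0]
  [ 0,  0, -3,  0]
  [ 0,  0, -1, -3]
A Jordan chain for λ = -3 of length 2:
v_1 = (0, 1, 0, 0)ᵀ
v_2 = (1, 0, 0, 0)ᵀ

Let N = A − (-3)·I. We want v_2 with N^2 v_2 = 0 but N^1 v_2 ≠ 0; then v_{j-1} := N · v_j for j = 2, …, 2.

Pick v_2 = (1, 0, 0, 0)ᵀ.
Then v_1 = N · v_2 = (0, 1, 0, 0)ᵀ.

Sanity check: (A − (-3)·I) v_1 = (0, 0, 0, 0)ᵀ = 0. ✓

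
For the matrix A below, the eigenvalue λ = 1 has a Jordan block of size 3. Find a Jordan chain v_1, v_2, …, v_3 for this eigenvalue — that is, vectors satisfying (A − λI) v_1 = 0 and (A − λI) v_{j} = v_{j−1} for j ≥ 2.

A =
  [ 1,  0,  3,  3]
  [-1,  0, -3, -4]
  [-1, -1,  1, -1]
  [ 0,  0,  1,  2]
A Jordan chain for λ = 1 of length 3:
v_1 = (-3, 4, 1, -1)ᵀ
v_2 = (0, -1, -1, 0)ᵀ
v_3 = (1, 0, 0, 0)ᵀ

Let N = A − (1)·I. We want v_3 with N^3 v_3 = 0 but N^2 v_3 ≠ 0; then v_{j-1} := N · v_j for j = 3, …, 2.

Pick v_3 = (1, 0, 0, 0)ᵀ.
Then v_2 = N · v_3 = (0, -1, -1, 0)ᵀ.
Then v_1 = N · v_2 = (-3, 4, 1, -1)ᵀ.

Sanity check: (A − (1)·I) v_1 = (0, 0, 0, 0)ᵀ = 0. ✓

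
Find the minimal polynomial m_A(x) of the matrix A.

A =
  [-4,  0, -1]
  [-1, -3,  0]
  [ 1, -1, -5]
x^3 + 12*x^2 + 48*x + 64

The characteristic polynomial is χ_A(x) = (x + 4)^3, so the eigenvalues are known. The minimal polynomial is
  m_A(x) = Π_λ (x − λ)^{k_λ}
where k_λ is the size of the *largest* Jordan block for λ (equivalently, the smallest k with (A − λI)^k v = 0 for every generalised eigenvector v of λ).

  λ = -4: largest Jordan block has size 3, contributing (x + 4)^3

So m_A(x) = (x + 4)^3 = x^3 + 12*x^2 + 48*x + 64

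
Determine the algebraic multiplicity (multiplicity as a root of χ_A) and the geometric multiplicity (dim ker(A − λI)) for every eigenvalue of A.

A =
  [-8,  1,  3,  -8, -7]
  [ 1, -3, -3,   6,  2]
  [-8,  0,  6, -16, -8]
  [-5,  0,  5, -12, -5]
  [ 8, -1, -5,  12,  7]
λ = -2: alg = 5, geom = 2

Step 1 — factor the characteristic polynomial to read off the algebraic multiplicities:
  χ_A(x) = (x + 2)^5

Step 2 — compute geometric multiplicities via the rank-nullity identity g(λ) = n − rank(A − λI):
  rank(A − (-2)·I) = 3, so dim ker(A − (-2)·I) = n − 3 = 2

Summary:
  λ = -2: algebraic multiplicity = 5, geometric multiplicity = 2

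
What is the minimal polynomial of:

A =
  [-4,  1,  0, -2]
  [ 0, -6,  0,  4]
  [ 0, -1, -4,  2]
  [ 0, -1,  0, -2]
x^2 + 8*x + 16

The characteristic polynomial is χ_A(x) = (x + 4)^4, so the eigenvalues are known. The minimal polynomial is
  m_A(x) = Π_λ (x − λ)^{k_λ}
where k_λ is the size of the *largest* Jordan block for λ (equivalently, the smallest k with (A − λI)^k v = 0 for every generalised eigenvector v of λ).

  λ = -4: largest Jordan block has size 2, contributing (x + 4)^2

So m_A(x) = (x + 4)^2 = x^2 + 8*x + 16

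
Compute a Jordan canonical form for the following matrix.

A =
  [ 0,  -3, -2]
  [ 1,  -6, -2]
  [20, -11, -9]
J_3(-5)

The characteristic polynomial is
  det(x·I − A) = x^3 + 15*x^2 + 75*x + 125 = (x + 5)^3

Eigenvalues and multiplicities (the geometric multiplicity of λ is n − rank(A − λI), which equals the number of Jordan blocks for λ):
  λ = -5: algebraic multiplicity = 3, geometric multiplicity = 1

Determining the block sizes for each eigenvalue:
  λ = -5: one block (gm = 1), so the single block has size am = 3 → block sizes [3]

Assembling the blocks gives a Jordan form
J =
  [-5,  1,  0]
  [ 0, -5,  1]
  [ 0,  0, -5]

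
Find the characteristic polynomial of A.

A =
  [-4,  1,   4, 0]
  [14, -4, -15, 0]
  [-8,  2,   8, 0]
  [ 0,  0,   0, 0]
x^4

Expanding det(x·I − A) (e.g. by cofactor expansion or by noting that A is similar to its Jordan form J, which has the same characteristic polynomial as A) gives
  χ_A(x) = x^4
which factors as x^4. The eigenvalues (with algebraic multiplicities) are λ = 0 with multiplicity 4.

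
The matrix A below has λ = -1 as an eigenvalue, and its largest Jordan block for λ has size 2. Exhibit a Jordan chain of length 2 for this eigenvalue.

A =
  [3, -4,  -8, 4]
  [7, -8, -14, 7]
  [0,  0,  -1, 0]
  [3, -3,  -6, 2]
A Jordan chain for λ = -1 of length 2:
v_1 = (4, 7, 0, 3)ᵀ
v_2 = (1, 0, 0, 0)ᵀ

Let N = A − (-1)·I. We want v_2 with N^2 v_2 = 0 but N^1 v_2 ≠ 0; then v_{j-1} := N · v_j for j = 2, …, 2.

Pick v_2 = (1, 0, 0, 0)ᵀ.
Then v_1 = N · v_2 = (4, 7, 0, 3)ᵀ.

Sanity check: (A − (-1)·I) v_1 = (0, 0, 0, 0)ᵀ = 0. ✓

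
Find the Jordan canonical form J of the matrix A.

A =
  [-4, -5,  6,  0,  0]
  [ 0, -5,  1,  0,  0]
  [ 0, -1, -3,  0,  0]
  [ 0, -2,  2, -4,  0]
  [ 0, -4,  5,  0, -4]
J_3(-4) ⊕ J_1(-4) ⊕ J_1(-4)

The characteristic polynomial is
  det(x·I − A) = x^5 + 20*x^4 + 160*x^3 + 640*x^2 + 1280*x + 1024 = (x + 4)^5

Eigenvalues and multiplicities (the geometric multiplicity of λ is n − rank(A − λI), which equals the number of Jordan blocks for λ):
  λ = -4: algebraic multiplicity = 5, geometric multiplicity = 3

Determining the block sizes for each eigenvalue:
  λ = -4: with am = 5 and gm = 3, the partition is not yet determined (e.g. several partitions of 5 into 3 parts exist). Let N = A − (-4)·I. Computing rank(N^1) = 2, rank(N^2) = 1, rank(N^3) = 0; the number of blocks of size ≥ j is rank(N^{j−1}) − rank(N^j), giving [3, 1, 1]. So we have 1 block(s) of size 3, 2 block(s) of size 1 → block sizes [3, 1, 1]

Assembling the blocks gives a Jordan form
J =
  [-4,  1,  0,  0,  0]
  [ 0, -4,  1,  0,  0]
  [ 0,  0, -4,  0,  0]
  [ 0,  0,  0, -4,  0]
  [ 0,  0,  0,  0, -4]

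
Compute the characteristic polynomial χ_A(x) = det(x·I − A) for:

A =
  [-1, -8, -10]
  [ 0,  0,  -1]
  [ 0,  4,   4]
x^3 - 3*x^2 + 4

Expanding det(x·I − A) (e.g. by cofactor expansion or by noting that A is similar to its Jordan form J, which has the same characteristic polynomial as A) gives
  χ_A(x) = x^3 - 3*x^2 + 4
which factors as (x - 2)^2*(x + 1). The eigenvalues (with algebraic multiplicities) are λ = -1 with multiplicity 1, λ = 2 with multiplicity 2.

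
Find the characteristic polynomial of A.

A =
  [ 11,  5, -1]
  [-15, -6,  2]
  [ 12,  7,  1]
x^3 - 6*x^2 + 12*x - 8

Expanding det(x·I − A) (e.g. by cofactor expansion or by noting that A is similar to its Jordan form J, which has the same characteristic polynomial as A) gives
  χ_A(x) = x^3 - 6*x^2 + 12*x - 8
which factors as (x - 2)^3. The eigenvalues (with algebraic multiplicities) are λ = 2 with multiplicity 3.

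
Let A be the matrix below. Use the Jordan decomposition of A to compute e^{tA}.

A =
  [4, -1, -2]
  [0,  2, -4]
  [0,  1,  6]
e^{tA} =
  [exp(4*t), -t*exp(4*t), -2*t*exp(4*t)]
  [0, -2*t*exp(4*t) + exp(4*t), -4*t*exp(4*t)]
  [0, t*exp(4*t), 2*t*exp(4*t) + exp(4*t)]

Strategy: write A = P · J · P⁻¹ where J is a Jordan canonical form, so e^{tA} = P · e^{tJ} · P⁻¹, and e^{tJ} can be computed block-by-block.

A has Jordan form
J =
  [4, 1, 0]
  [0, 4, 0]
  [0, 0, 4]
(up to reordering of blocks).

Per-block formulas:
  For a 2×2 Jordan block J_2(4): exp(t · J_2(4)) = e^(4t)·(I + t·N), where N is the 2×2 nilpotent shift.
  For a 1×1 block at λ = 4: exp(t · [4]) = [e^(4t)].

After assembling e^{tJ} and conjugating by P, we get:

e^{tA} =
  [exp(4*t), -t*exp(4*t), -2*t*exp(4*t)]
  [0, -2*t*exp(4*t) + exp(4*t), -4*t*exp(4*t)]
  [0, t*exp(4*t), 2*t*exp(4*t) + exp(4*t)]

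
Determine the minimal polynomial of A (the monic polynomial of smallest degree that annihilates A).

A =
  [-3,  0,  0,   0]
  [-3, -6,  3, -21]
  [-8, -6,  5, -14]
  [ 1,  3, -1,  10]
x^3 - 3*x^2 - 9*x + 27

The characteristic polynomial is χ_A(x) = (x - 3)^3*(x + 3), so the eigenvalues are known. The minimal polynomial is
  m_A(x) = Π_λ (x − λ)^{k_λ}
where k_λ is the size of the *largest* Jordan block for λ (equivalently, the smallest k with (A − λI)^k v = 0 for every generalised eigenvector v of λ).

  λ = -3: largest Jordan block has size 1, contributing (x + 3)
  λ = 3: largest Jordan block has size 2, contributing (x − 3)^2

So m_A(x) = (x - 3)^2*(x + 3) = x^3 - 3*x^2 - 9*x + 27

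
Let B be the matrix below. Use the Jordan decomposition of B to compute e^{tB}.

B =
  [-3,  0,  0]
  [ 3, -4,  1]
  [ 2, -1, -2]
e^{tB} =
  [exp(-3*t), 0, 0]
  [-t^2*exp(-3*t)/2 + 3*t*exp(-3*t), -t*exp(-3*t) + exp(-3*t), t*exp(-3*t)]
  [-t^2*exp(-3*t)/2 + 2*t*exp(-3*t), -t*exp(-3*t), t*exp(-3*t) + exp(-3*t)]

Strategy: write B = P · J · P⁻¹ where J is a Jordan canonical form, so e^{tB} = P · e^{tJ} · P⁻¹, and e^{tJ} can be computed block-by-block.

B has Jordan form
J =
  [-3,  1,  0]
  [ 0, -3,  1]
  [ 0,  0, -3]
(up to reordering of blocks).

Per-block formulas:
  For a 3×3 Jordan block J_3(-3): exp(t · J_3(-3)) = e^(-3t)·(I + t·N + (t^2/2)·N^2), where N is the 3×3 nilpotent shift.

After assembling e^{tJ} and conjugating by P, we get:

e^{tB} =
  [exp(-3*t), 0, 0]
  [-t^2*exp(-3*t)/2 + 3*t*exp(-3*t), -t*exp(-3*t) + exp(-3*t), t*exp(-3*t)]
  [-t^2*exp(-3*t)/2 + 2*t*exp(-3*t), -t*exp(-3*t), t*exp(-3*t) + exp(-3*t)]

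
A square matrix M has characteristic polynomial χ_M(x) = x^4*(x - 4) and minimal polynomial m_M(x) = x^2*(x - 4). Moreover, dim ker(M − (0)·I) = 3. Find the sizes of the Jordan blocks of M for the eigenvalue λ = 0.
Block sizes for λ = 0: [2, 1, 1]

Step 1 — from the characteristic polynomial, algebraic multiplicity of λ = 0 is 4. From dim ker(M − (0)·I) = 3, there are exactly 3 Jordan blocks for λ = 0.
Step 2 — from the minimal polynomial, the factor (x − 0)^2 tells us the largest block for λ = 0 has size 2.
Step 3 — with total size 4, 3 blocks, and largest block 2, the block sizes (in nonincreasing order) are [2, 1, 1].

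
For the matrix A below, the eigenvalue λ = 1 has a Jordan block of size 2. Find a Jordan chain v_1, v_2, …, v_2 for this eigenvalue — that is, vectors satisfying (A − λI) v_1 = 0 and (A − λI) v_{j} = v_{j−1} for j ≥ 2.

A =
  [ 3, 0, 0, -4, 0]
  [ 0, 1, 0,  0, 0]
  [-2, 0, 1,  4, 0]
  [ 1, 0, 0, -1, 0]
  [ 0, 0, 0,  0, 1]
A Jordan chain for λ = 1 of length 2:
v_1 = (2, 0, -2, 1, 0)ᵀ
v_2 = (1, 0, 0, 0, 0)ᵀ

Let N = A − (1)·I. We want v_2 with N^2 v_2 = 0 but N^1 v_2 ≠ 0; then v_{j-1} := N · v_j for j = 2, …, 2.

Pick v_2 = (1, 0, 0, 0, 0)ᵀ.
Then v_1 = N · v_2 = (2, 0, -2, 1, 0)ᵀ.

Sanity check: (A − (1)·I) v_1 = (0, 0, 0, 0, 0)ᵀ = 0. ✓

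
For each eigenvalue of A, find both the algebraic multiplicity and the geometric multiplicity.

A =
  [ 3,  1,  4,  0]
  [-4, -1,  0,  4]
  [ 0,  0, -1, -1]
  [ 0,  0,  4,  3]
λ = 1: alg = 4, geom = 2

Step 1 — factor the characteristic polynomial to read off the algebraic multiplicities:
  χ_A(x) = (x - 1)^4

Step 2 — compute geometric multiplicities via the rank-nullity identity g(λ) = n − rank(A − λI):
  rank(A − (1)·I) = 2, so dim ker(A − (1)·I) = n − 2 = 2

Summary:
  λ = 1: algebraic multiplicity = 4, geometric multiplicity = 2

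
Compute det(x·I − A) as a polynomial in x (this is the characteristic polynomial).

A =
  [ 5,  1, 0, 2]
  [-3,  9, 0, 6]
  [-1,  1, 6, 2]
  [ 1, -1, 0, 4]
x^4 - 24*x^3 + 216*x^2 - 864*x + 1296

Expanding det(x·I − A) (e.g. by cofactor expansion or by noting that A is similar to its Jordan form J, which has the same characteristic polynomial as A) gives
  χ_A(x) = x^4 - 24*x^3 + 216*x^2 - 864*x + 1296
which factors as (x - 6)^4. The eigenvalues (with algebraic multiplicities) are λ = 6 with multiplicity 4.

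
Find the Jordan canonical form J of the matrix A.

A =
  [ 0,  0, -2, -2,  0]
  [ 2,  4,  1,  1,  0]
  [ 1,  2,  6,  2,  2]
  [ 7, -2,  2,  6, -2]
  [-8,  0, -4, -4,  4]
J_2(4) ⊕ J_2(4) ⊕ J_1(4)

The characteristic polynomial is
  det(x·I − A) = x^5 - 20*x^4 + 160*x^3 - 640*x^2 + 1280*x - 1024 = (x - 4)^5

Eigenvalues and multiplicities (the geometric multiplicity of λ is n − rank(A − λI), which equals the number of Jordan blocks for λ):
  λ = 4: algebraic multiplicity = 5, geometric multiplicity = 3

Determining the block sizes for each eigenvalue:
  λ = 4: with am = 5 and gm = 3, the partition is not yet determined (e.g. several partitions of 5 into 3 parts exist). Let N = A − (4)·I. Computing rank(N^1) = 2, rank(N^2) = 0; the number of blocks of size ≥ j is rank(N^{j−1}) − rank(N^j), giving [3, 2]. So we have 2 block(s) of size 2, 1 block(s) of size 1 → block sizes [2, 2, 1]

Assembling the blocks gives a Jordan form
J =
  [4, 1, 0, 0, 0]
  [0, 4, 0, 0, 0]
  [0, 0, 4, 1, 0]
  [0, 0, 0, 4, 0]
  [0, 0, 0, 0, 4]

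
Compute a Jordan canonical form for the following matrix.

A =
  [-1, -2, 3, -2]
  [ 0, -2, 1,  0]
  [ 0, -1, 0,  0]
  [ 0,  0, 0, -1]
J_3(-1) ⊕ J_1(-1)

The characteristic polynomial is
  det(x·I − A) = x^4 + 4*x^3 + 6*x^2 + 4*x + 1 = (x + 1)^4

Eigenvalues and multiplicities (the geometric multiplicity of λ is n − rank(A − λI), which equals the number of Jordan blocks for λ):
  λ = -1: algebraic multiplicity = 4, geometric multiplicity = 2

Determining the block sizes for each eigenvalue:
  λ = -1: with am = 4 and gm = 2, the partition is not yet determined (e.g. several partitions of 4 into 2 parts exist). Let N = A − (-1)·I. Computing rank(N^1) = 2, rank(N^2) = 1, rank(N^3) = 0; the number of blocks of size ≥ j is rank(N^{j−1}) − rank(N^j), giving [2, 1, 1]. So we have 1 block(s) of size 3, 1 block(s) of size 1 → block sizes [3, 1]

Assembling the blocks gives a Jordan form
J =
  [-1,  1,  0,  0]
  [ 0, -1,  1,  0]
  [ 0,  0, -1,  0]
  [ 0,  0,  0, -1]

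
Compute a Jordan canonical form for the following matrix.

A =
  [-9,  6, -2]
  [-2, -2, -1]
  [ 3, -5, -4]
J_3(-5)

The characteristic polynomial is
  det(x·I − A) = x^3 + 15*x^2 + 75*x + 125 = (x + 5)^3

Eigenvalues and multiplicities (the geometric multiplicity of λ is n − rank(A − λI), which equals the number of Jordan blocks for λ):
  λ = -5: algebraic multiplicity = 3, geometric multiplicity = 1

Determining the block sizes for each eigenvalue:
  λ = -5: one block (gm = 1), so the single block has size am = 3 → block sizes [3]

Assembling the blocks gives a Jordan form
J =
  [-5,  1,  0]
  [ 0, -5,  1]
  [ 0,  0, -5]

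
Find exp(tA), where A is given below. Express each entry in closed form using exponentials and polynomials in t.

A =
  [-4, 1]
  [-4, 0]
e^{tA} =
  [-2*t*exp(-2*t) + exp(-2*t), t*exp(-2*t)]
  [-4*t*exp(-2*t), 2*t*exp(-2*t) + exp(-2*t)]

Strategy: write A = P · J · P⁻¹ where J is a Jordan canonical form, so e^{tA} = P · e^{tJ} · P⁻¹, and e^{tJ} can be computed block-by-block.

A has Jordan form
J =
  [-2,  1]
  [ 0, -2]
(up to reordering of blocks).

Per-block formulas:
  For a 2×2 Jordan block J_2(-2): exp(t · J_2(-2)) = e^(-2t)·(I + t·N), where N is the 2×2 nilpotent shift.

After assembling e^{tJ} and conjugating by P, we get:

e^{tA} =
  [-2*t*exp(-2*t) + exp(-2*t), t*exp(-2*t)]
  [-4*t*exp(-2*t), 2*t*exp(-2*t) + exp(-2*t)]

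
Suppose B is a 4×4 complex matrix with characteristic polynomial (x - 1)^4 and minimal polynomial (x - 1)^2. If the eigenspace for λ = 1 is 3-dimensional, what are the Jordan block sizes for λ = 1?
Block sizes for λ = 1: [2, 1, 1]

Step 1 — from the characteristic polynomial, algebraic multiplicity of λ = 1 is 4. From dim ker(B − (1)·I) = 3, there are exactly 3 Jordan blocks for λ = 1.
Step 2 — from the minimal polynomial, the factor (x − 1)^2 tells us the largest block for λ = 1 has size 2.
Step 3 — with total size 4, 3 blocks, and largest block 2, the block sizes (in nonincreasing order) are [2, 1, 1].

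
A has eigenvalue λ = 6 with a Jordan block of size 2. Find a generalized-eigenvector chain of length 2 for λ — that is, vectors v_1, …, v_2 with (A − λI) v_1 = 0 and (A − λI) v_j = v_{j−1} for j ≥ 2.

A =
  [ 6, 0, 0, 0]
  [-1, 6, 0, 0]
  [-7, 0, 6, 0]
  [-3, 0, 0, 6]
A Jordan chain for λ = 6 of length 2:
v_1 = (0, -1, -7, -3)ᵀ
v_2 = (1, 0, 0, 0)ᵀ

Let N = A − (6)·I. We want v_2 with N^2 v_2 = 0 but N^1 v_2 ≠ 0; then v_{j-1} := N · v_j for j = 2, …, 2.

Pick v_2 = (1, 0, 0, 0)ᵀ.
Then v_1 = N · v_2 = (0, -1, -7, -3)ᵀ.

Sanity check: (A − (6)·I) v_1 = (0, 0, 0, 0)ᵀ = 0. ✓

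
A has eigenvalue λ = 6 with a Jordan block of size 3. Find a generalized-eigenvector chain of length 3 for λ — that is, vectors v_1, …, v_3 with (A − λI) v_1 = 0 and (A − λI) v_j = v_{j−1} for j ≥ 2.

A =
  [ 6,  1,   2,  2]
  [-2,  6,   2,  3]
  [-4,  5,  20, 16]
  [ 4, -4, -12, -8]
A Jordan chain for λ = 6 of length 3:
v_1 = (-2, 4, -2, 0)ᵀ
v_2 = (0, -2, -4, 4)ᵀ
v_3 = (1, 0, 0, 0)ᵀ

Let N = A − (6)·I. We want v_3 with N^3 v_3 = 0 but N^2 v_3 ≠ 0; then v_{j-1} := N · v_j for j = 3, …, 2.

Pick v_3 = (1, 0, 0, 0)ᵀ.
Then v_2 = N · v_3 = (0, -2, -4, 4)ᵀ.
Then v_1 = N · v_2 = (-2, 4, -2, 0)ᵀ.

Sanity check: (A − (6)·I) v_1 = (0, 0, 0, 0)ᵀ = 0. ✓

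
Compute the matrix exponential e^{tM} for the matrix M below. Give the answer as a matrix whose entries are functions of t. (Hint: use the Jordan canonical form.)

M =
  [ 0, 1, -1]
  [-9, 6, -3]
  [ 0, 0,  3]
e^{tM} =
  [-3*t*exp(3*t) + exp(3*t), t*exp(3*t), -t*exp(3*t)]
  [-9*t*exp(3*t), 3*t*exp(3*t) + exp(3*t), -3*t*exp(3*t)]
  [0, 0, exp(3*t)]

Strategy: write M = P · J · P⁻¹ where J is a Jordan canonical form, so e^{tM} = P · e^{tJ} · P⁻¹, and e^{tJ} can be computed block-by-block.

M has Jordan form
J =
  [3, 1, 0]
  [0, 3, 0]
  [0, 0, 3]
(up to reordering of blocks).

Per-block formulas:
  For a 1×1 block at λ = 3: exp(t · [3]) = [e^(3t)].
  For a 2×2 Jordan block J_2(3): exp(t · J_2(3)) = e^(3t)·(I + t·N), where N is the 2×2 nilpotent shift.

After assembling e^{tJ} and conjugating by P, we get:

e^{tM} =
  [-3*t*exp(3*t) + exp(3*t), t*exp(3*t), -t*exp(3*t)]
  [-9*t*exp(3*t), 3*t*exp(3*t) + exp(3*t), -3*t*exp(3*t)]
  [0, 0, exp(3*t)]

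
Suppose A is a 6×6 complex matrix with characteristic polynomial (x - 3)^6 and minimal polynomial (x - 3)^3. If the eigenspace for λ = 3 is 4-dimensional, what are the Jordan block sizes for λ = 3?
Block sizes for λ = 3: [3, 1, 1, 1]

Step 1 — from the characteristic polynomial, algebraic multiplicity of λ = 3 is 6. From dim ker(A − (3)·I) = 4, there are exactly 4 Jordan blocks for λ = 3.
Step 2 — from the minimal polynomial, the factor (x − 3)^3 tells us the largest block for λ = 3 has size 3.
Step 3 — with total size 6, 4 blocks, and largest block 3, the block sizes (in nonincreasing order) are [3, 1, 1, 1].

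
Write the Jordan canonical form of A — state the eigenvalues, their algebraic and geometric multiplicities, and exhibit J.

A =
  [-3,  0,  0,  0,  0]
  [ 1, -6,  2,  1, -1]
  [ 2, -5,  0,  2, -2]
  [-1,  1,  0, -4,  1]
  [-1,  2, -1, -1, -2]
J_3(-3) ⊕ J_1(-3) ⊕ J_1(-3)

The characteristic polynomial is
  det(x·I − A) = x^5 + 15*x^4 + 90*x^3 + 270*x^2 + 405*x + 243 = (x + 3)^5

Eigenvalues and multiplicities (the geometric multiplicity of λ is n − rank(A − λI), which equals the number of Jordan blocks for λ):
  λ = -3: algebraic multiplicity = 5, geometric multiplicity = 3

Determining the block sizes for each eigenvalue:
  λ = -3: with am = 5 and gm = 3, the partition is not yet determined (e.g. several partitions of 5 into 3 parts exist). Let N = A − (-3)·I. Computing rank(N^1) = 2, rank(N^2) = 1, rank(N^3) = 0; the number of blocks of size ≥ j is rank(N^{j−1}) − rank(N^j), giving [3, 1, 1]. So we have 1 block(s) of size 3, 2 block(s) of size 1 → block sizes [3, 1, 1]

Assembling the blocks gives a Jordan form
J =
  [-3,  1,  0,  0,  0]
  [ 0, -3,  1,  0,  0]
  [ 0,  0, -3,  0,  0]
  [ 0,  0,  0, -3,  0]
  [ 0,  0,  0,  0, -3]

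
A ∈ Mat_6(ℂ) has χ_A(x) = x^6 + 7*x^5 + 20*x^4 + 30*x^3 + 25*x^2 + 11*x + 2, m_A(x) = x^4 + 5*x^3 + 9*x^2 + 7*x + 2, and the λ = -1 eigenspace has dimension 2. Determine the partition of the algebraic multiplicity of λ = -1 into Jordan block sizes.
Block sizes for λ = -1: [3, 2]

Step 1 — from the characteristic polynomial, algebraic multiplicity of λ = -1 is 5. From dim ker(A − (-1)·I) = 2, there are exactly 2 Jordan blocks for λ = -1.
Step 2 — from the minimal polynomial, the factor (x + 1)^3 tells us the largest block for λ = -1 has size 3.
Step 3 — with total size 5, 2 blocks, and largest block 3, the block sizes (in nonincreasing order) are [3, 2].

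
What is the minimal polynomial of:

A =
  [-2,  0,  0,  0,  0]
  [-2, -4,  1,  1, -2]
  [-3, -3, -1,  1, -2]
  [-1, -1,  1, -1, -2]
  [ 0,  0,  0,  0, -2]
x^3 + 6*x^2 + 12*x + 8

The characteristic polynomial is χ_A(x) = (x + 2)^5, so the eigenvalues are known. The minimal polynomial is
  m_A(x) = Π_λ (x − λ)^{k_λ}
where k_λ is the size of the *largest* Jordan block for λ (equivalently, the smallest k with (A − λI)^k v = 0 for every generalised eigenvector v of λ).

  λ = -2: largest Jordan block has size 3, contributing (x + 2)^3

So m_A(x) = (x + 2)^3 = x^3 + 6*x^2 + 12*x + 8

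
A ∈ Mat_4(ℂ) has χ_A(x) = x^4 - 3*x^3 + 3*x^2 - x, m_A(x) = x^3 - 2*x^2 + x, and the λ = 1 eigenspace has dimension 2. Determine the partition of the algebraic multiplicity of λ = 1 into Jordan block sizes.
Block sizes for λ = 1: [2, 1]

Step 1 — from the characteristic polynomial, algebraic multiplicity of λ = 1 is 3. From dim ker(A − (1)·I) = 2, there are exactly 2 Jordan blocks for λ = 1.
Step 2 — from the minimal polynomial, the factor (x − 1)^2 tells us the largest block for λ = 1 has size 2.
Step 3 — with total size 3, 2 blocks, and largest block 2, the block sizes (in nonincreasing order) are [2, 1].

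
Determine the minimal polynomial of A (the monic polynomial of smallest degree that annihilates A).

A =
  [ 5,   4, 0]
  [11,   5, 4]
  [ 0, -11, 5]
x^3 - 15*x^2 + 75*x - 125

The characteristic polynomial is χ_A(x) = (x - 5)^3, so the eigenvalues are known. The minimal polynomial is
  m_A(x) = Π_λ (x − λ)^{k_λ}
where k_λ is the size of the *largest* Jordan block for λ (equivalently, the smallest k with (A − λI)^k v = 0 for every generalised eigenvector v of λ).

  λ = 5: largest Jordan block has size 3, contributing (x − 5)^3

So m_A(x) = (x - 5)^3 = x^3 - 15*x^2 + 75*x - 125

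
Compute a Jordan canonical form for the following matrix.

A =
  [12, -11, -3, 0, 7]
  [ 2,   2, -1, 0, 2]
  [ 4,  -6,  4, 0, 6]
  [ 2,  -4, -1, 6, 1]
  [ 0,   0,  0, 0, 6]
J_3(6) ⊕ J_2(6)

The characteristic polynomial is
  det(x·I − A) = x^5 - 30*x^4 + 360*x^3 - 2160*x^2 + 6480*x - 7776 = (x - 6)^5

Eigenvalues and multiplicities (the geometric multiplicity of λ is n − rank(A − λI), which equals the number of Jordan blocks for λ):
  λ = 6: algebraic multiplicity = 5, geometric multiplicity = 2

Determining the block sizes for each eigenvalue:
  λ = 6: with am = 5 and gm = 2, the partition is not yet determined (e.g. several partitions of 5 into 2 parts exist). Let N = A − (6)·I. Computing rank(N^1) = 3, rank(N^2) = 1, rank(N^3) = 0; the number of blocks of size ≥ j is rank(N^{j−1}) − rank(N^j), giving [2, 2, 1]. So we have 1 block(s) of size 3, 1 block(s) of size 2 → block sizes [3, 2]

Assembling the blocks gives a Jordan form
J =
  [6, 1, 0, 0, 0]
  [0, 6, 1, 0, 0]
  [0, 0, 6, 0, 0]
  [0, 0, 0, 6, 1]
  [0, 0, 0, 0, 6]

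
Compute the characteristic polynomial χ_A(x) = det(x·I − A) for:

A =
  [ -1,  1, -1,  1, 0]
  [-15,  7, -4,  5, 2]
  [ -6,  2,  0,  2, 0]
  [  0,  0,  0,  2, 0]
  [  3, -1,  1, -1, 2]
x^5 - 10*x^4 + 40*x^3 - 80*x^2 + 80*x - 32

Expanding det(x·I − A) (e.g. by cofactor expansion or by noting that A is similar to its Jordan form J, which has the same characteristic polynomial as A) gives
  χ_A(x) = x^5 - 10*x^4 + 40*x^3 - 80*x^2 + 80*x - 32
which factors as (x - 2)^5. The eigenvalues (with algebraic multiplicities) are λ = 2 with multiplicity 5.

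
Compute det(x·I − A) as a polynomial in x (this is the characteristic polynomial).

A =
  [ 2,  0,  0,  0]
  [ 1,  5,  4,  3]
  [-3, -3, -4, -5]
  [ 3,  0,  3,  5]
x^4 - 8*x^3 + 24*x^2 - 32*x + 16

Expanding det(x·I − A) (e.g. by cofactor expansion or by noting that A is similar to its Jordan form J, which has the same characteristic polynomial as A) gives
  χ_A(x) = x^4 - 8*x^3 + 24*x^2 - 32*x + 16
which factors as (x - 2)^4. The eigenvalues (with algebraic multiplicities) are λ = 2 with multiplicity 4.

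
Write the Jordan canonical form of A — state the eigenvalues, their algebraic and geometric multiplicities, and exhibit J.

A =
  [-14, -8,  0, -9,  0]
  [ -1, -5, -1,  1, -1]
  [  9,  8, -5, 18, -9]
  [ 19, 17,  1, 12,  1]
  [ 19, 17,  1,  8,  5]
J_3(-5) ⊕ J_1(4) ⊕ J_1(4)

The characteristic polynomial is
  det(x·I − A) = x^5 + 7*x^4 - 29*x^3 - 235*x^2 + 200*x + 2000 = (x - 4)^2*(x + 5)^3

Eigenvalues and multiplicities (the geometric multiplicity of λ is n − rank(A − λI), which equals the number of Jordan blocks for λ):
  λ = -5: algebraic multiplicity = 3, geometric multiplicity = 1
  λ = 4: algebraic multiplicity = 2, geometric multiplicity = 2

Determining the block sizes for each eigenvalue:
  λ = -5: one block (gm = 1), so the single block has size am = 3 → block sizes [3]
  λ = 4: gm = am = 2, so every block has size 1 → block sizes [1, 1]

Assembling the blocks gives a Jordan form
J =
  [-5,  1,  0, 0, 0]
  [ 0, -5,  1, 0, 0]
  [ 0,  0, -5, 0, 0]
  [ 0,  0,  0, 4, 0]
  [ 0,  0,  0, 0, 4]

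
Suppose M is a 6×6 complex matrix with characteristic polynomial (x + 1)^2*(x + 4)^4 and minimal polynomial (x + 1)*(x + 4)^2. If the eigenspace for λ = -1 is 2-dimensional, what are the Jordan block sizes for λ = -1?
Block sizes for λ = -1: [1, 1]

Step 1 — from the characteristic polynomial, algebraic multiplicity of λ = -1 is 2. From dim ker(M − (-1)·I) = 2, there are exactly 2 Jordan blocks for λ = -1.
Step 2 — from the minimal polynomial, the factor (x + 1) tells us the largest block for λ = -1 has size 1.
Step 3 — with total size 2, 2 blocks, and largest block 1, the block sizes (in nonincreasing order) are [1, 1].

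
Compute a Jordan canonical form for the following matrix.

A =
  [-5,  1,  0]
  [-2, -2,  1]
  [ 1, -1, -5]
J_3(-4)

The characteristic polynomial is
  det(x·I − A) = x^3 + 12*x^2 + 48*x + 64 = (x + 4)^3

Eigenvalues and multiplicities (the geometric multiplicity of λ is n − rank(A − λI), which equals the number of Jordan blocks for λ):
  λ = -4: algebraic multiplicity = 3, geometric multiplicity = 1

Determining the block sizes for each eigenvalue:
  λ = -4: one block (gm = 1), so the single block has size am = 3 → block sizes [3]

Assembling the blocks gives a Jordan form
J =
  [-4,  1,  0]
  [ 0, -4,  1]
  [ 0,  0, -4]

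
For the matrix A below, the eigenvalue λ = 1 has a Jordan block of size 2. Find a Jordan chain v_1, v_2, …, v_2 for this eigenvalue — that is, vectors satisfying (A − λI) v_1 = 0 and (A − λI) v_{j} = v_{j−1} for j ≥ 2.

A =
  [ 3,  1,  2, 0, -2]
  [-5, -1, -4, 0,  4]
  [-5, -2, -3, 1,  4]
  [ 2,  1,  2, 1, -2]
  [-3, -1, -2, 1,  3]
A Jordan chain for λ = 1 of length 2:
v_1 = (0, 0, 1, 0, 1)ᵀ
v_2 = (0, 0, 0, 1, 0)ᵀ

Let N = A − (1)·I. We want v_2 with N^2 v_2 = 0 but N^1 v_2 ≠ 0; then v_{j-1} := N · v_j for j = 2, …, 2.

Pick v_2 = (0, 0, 0, 1, 0)ᵀ.
Then v_1 = N · v_2 = (0, 0, 1, 0, 1)ᵀ.

Sanity check: (A − (1)·I) v_1 = (0, 0, 0, 0, 0)ᵀ = 0. ✓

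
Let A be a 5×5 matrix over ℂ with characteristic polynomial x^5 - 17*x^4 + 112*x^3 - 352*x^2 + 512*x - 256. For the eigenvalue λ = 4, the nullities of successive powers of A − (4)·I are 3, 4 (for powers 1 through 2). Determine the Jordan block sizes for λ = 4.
Block sizes for λ = 4: [2, 1, 1]

From the dimensions of kernels of powers, the number of Jordan blocks of size at least j is d_j − d_{j−1} where d_j = dim ker(N^j) (with d_0 = 0). Computing the differences gives [3, 1].
The number of blocks of size exactly k is (#blocks of size ≥ k) − (#blocks of size ≥ k + 1), so the partition is: 2 block(s) of size 1, 1 block(s) of size 2.
In nonincreasing order the block sizes are [2, 1, 1].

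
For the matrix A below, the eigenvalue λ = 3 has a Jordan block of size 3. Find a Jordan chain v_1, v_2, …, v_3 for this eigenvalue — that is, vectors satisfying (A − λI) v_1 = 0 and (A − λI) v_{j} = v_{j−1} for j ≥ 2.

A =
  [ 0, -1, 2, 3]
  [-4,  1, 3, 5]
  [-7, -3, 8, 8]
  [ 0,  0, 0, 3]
A Jordan chain for λ = 3 of length 3:
v_1 = (-1, -1, -2, 0)ᵀ
v_2 = (-3, -4, -7, 0)ᵀ
v_3 = (1, 0, 0, 0)ᵀ

Let N = A − (3)·I. We want v_3 with N^3 v_3 = 0 but N^2 v_3 ≠ 0; then v_{j-1} := N · v_j for j = 3, …, 2.

Pick v_3 = (1, 0, 0, 0)ᵀ.
Then v_2 = N · v_3 = (-3, -4, -7, 0)ᵀ.
Then v_1 = N · v_2 = (-1, -1, -2, 0)ᵀ.

Sanity check: (A − (3)·I) v_1 = (0, 0, 0, 0)ᵀ = 0. ✓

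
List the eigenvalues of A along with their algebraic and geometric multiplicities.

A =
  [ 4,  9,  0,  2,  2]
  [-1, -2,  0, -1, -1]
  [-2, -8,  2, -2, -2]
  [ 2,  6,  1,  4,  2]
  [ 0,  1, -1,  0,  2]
λ = 2: alg = 5, geom = 2

Step 1 — factor the characteristic polynomial to read off the algebraic multiplicities:
  χ_A(x) = (x - 2)^5

Step 2 — compute geometric multiplicities via the rank-nullity identity g(λ) = n − rank(A − λI):
  rank(A − (2)·I) = 3, so dim ker(A − (2)·I) = n − 3 = 2

Summary:
  λ = 2: algebraic multiplicity = 5, geometric multiplicity = 2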